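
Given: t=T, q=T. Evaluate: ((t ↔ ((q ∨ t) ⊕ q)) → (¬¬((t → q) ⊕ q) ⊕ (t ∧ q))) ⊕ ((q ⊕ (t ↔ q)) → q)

Substituting t=T, q=T:
q ∨ t = T ∨ T = T
(q ∨ t) ⊕ q = T ⊕ T = F
t ↔ ((q ∨ t) ⊕ q) = T ↔ F = F
t → q = T → T = T
(t → q) ⊕ q = T ⊕ T = F
¬((t → q) ⊕ q) = ¬F = T
¬¬((t → q) ⊕ q) = ¬T = F
t ∧ q = T ∧ T = T
¬¬((t → q) ⊕ q) ⊕ (t ∧ q) = F ⊕ T = T
(t ↔ ((q ∨ t) ⊕ q)) → (¬¬((t → q) ⊕ q) ⊕ (t ∧ q)) = F → T = T
t ↔ q = T ↔ T = T
q ⊕ (t ↔ q) = T ⊕ T = F
(q ⊕ (t ↔ q)) → q = F → T = T
((t ↔ ((q ∨ t) ⊕ q)) → (¬¬((t → q) ⊕ q) ⊕ (t ∧ q))) ⊕ ((q ⊕ (t ↔ q)) → q) = T ⊕ T = F

F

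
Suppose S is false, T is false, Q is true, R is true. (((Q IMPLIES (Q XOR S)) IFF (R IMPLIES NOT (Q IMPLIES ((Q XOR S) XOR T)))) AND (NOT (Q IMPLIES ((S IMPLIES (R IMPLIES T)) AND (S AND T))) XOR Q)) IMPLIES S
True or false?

true

Q XOR S = true XOR false = true
Q IMPLIES (Q XOR S) = true IMPLIES true = true
Q XOR S = true XOR false = true
(Q XOR S) XOR T = true XOR false = true
Q IMPLIES ((Q XOR S) XOR T) = true IMPLIES true = true
NOT (Q IMPLIES ((Q XOR S) XOR T)) = NOT true = false
R IMPLIES NOT (Q IMPLIES ((Q XOR S) XOR T)) = true IMPLIES false = false
(Q IMPLIES (Q XOR S)) IFF (R IMPLIES NOT (Q IMPLIES ((Q XOR S) XOR T))) = true IFF false = false
R IMPLIES T = true IMPLIES false = false
S IMPLIES (R IMPLIES T) = false IMPLIES false = true
S AND T = false AND false = false
(S IMPLIES (R IMPLIES T)) AND (S AND T) = true AND false = false
Q IMPLIES ((S IMPLIES (R IMPLIES T)) AND (S AND T)) = true IMPLIES false = false
NOT (Q IMPLIES ((S IMPLIES (R IMPLIES T)) AND (S AND T))) = NOT false = true
NOT (Q IMPLIES ((S IMPLIES (R IMPLIES T)) AND (S AND T))) XOR Q = true XOR true = false
((Q IMPLIES (Q XOR S)) IFF (R IMPLIES NOT (Q IMPLIES ((Q XOR S) XOR T)))) AND (NOT (Q IMPLIES ((S IMPLIES (R IMPLIES T)) AND (S AND T))) XOR Q) = false AND false = false
(((Q IMPLIES (Q XOR S)) IFF (R IMPLIES NOT (Q IMPLIES ((Q XOR S) XOR T)))) AND (NOT (Q IMPLIES ((S IMPLIES (R IMPLIES T)) AND (S AND T))) XOR Q)) IMPLIES S = false IMPLIES false = true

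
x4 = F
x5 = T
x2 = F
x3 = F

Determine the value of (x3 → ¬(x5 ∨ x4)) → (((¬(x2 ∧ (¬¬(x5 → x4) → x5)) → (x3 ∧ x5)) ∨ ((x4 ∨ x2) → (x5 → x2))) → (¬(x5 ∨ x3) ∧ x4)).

F

x5 ∨ x4 = T ∨ F = T
¬(x5 ∨ x4) = ¬T = F
x3 → ¬(x5 ∨ x4) = F → F = T
x5 → x4 = T → F = F
¬(x5 → x4) = ¬F = T
¬¬(x5 → x4) = ¬T = F
¬¬(x5 → x4) → x5 = F → T = T
x2 ∧ (¬¬(x5 → x4) → x5) = F ∧ T = F
¬(x2 ∧ (¬¬(x5 → x4) → x5)) = ¬F = T
x3 ∧ x5 = F ∧ T = F
¬(x2 ∧ (¬¬(x5 → x4) → x5)) → (x3 ∧ x5) = T → F = F
x4 ∨ x2 = F ∨ F = F
x5 → x2 = T → F = F
(x4 ∨ x2) → (x5 → x2) = F → F = T
(¬(x2 ∧ (¬¬(x5 → x4) → x5)) → (x3 ∧ x5)) ∨ ((x4 ∨ x2) → (x5 → x2)) = F ∨ T = T
x5 ∨ x3 = T ∨ F = T
¬(x5 ∨ x3) = ¬T = F
¬(x5 ∨ x3) ∧ x4 = F ∧ F = F
((¬(x2 ∧ (¬¬(x5 → x4) → x5)) → (x3 ∧ x5)) ∨ ((x4 ∨ x2) → (x5 → x2))) → (¬(x5 ∨ x3) ∧ x4) = T → F = F
(x3 → ¬(x5 ∨ x4)) → (((¬(x2 ∧ (¬¬(x5 → x4) → x5)) → (x3 ∧ x5)) ∨ ((x4 ∨ x2) → (x5 → x2))) → (¬(x5 ∨ x3) ∧ x4)) = T → F = F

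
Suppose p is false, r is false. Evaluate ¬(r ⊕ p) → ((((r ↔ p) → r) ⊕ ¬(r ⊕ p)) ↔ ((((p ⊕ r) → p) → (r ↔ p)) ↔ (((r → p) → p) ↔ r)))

r ⊕ p = False ⊕ False = False
¬(r ⊕ p) = ¬False = True
r ↔ p = False ↔ False = True
(r ↔ p) → r = True → False = False
r ⊕ p = False ⊕ False = False
¬(r ⊕ p) = ¬False = True
((r ↔ p) → r) ⊕ ¬(r ⊕ p) = False ⊕ True = True
p ⊕ r = False ⊕ False = False
(p ⊕ r) → p = False → False = True
r ↔ p = False ↔ False = True
((p ⊕ r) → p) → (r ↔ p) = True → True = True
r → p = False → False = True
(r → p) → p = True → False = False
((r → p) → p) ↔ r = False ↔ False = True
(((p ⊕ r) → p) → (r ↔ p)) ↔ (((r → p) → p) ↔ r) = True ↔ True = True
(((r ↔ p) → r) ⊕ ¬(r ⊕ p)) ↔ ((((p ⊕ r) → p) → (r ↔ p)) ↔ (((r → p) → p) ↔ r)) = True ↔ True = True
¬(r ⊕ p) → ((((r ↔ p) → r) ⊕ ¬(r ⊕ p)) ↔ ((((p ⊕ r) → p) → (r ↔ p)) ↔ (((r → p) → p) ↔ r))) = True → True = True

True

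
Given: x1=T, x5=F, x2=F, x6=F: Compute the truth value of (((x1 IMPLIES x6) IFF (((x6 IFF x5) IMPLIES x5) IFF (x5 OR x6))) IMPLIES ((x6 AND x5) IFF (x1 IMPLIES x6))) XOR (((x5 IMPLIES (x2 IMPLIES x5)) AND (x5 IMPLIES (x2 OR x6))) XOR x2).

x1 IMPLIES x6 = T IMPLIES F = F
x6 IFF x5 = F IFF F = T
(x6 IFF x5) IMPLIES x5 = T IMPLIES F = F
x5 OR x6 = F OR F = F
((x6 IFF x5) IMPLIES x5) IFF (x5 OR x6) = F IFF F = T
(x1 IMPLIES x6) IFF (((x6 IFF x5) IMPLIES x5) IFF (x5 OR x6)) = F IFF T = F
x6 AND x5 = F AND F = F
x1 IMPLIES x6 = T IMPLIES F = F
(x6 AND x5) IFF (x1 IMPLIES x6) = F IFF F = T
((x1 IMPLIES x6) IFF (((x6 IFF x5) IMPLIES x5) IFF (x5 OR x6))) IMPLIES ((x6 AND x5) IFF (x1 IMPLIES x6)) = F IMPLIES T = T
x2 IMPLIES x5 = F IMPLIES F = T
x5 IMPLIES (x2 IMPLIES x5) = F IMPLIES T = T
x2 OR x6 = F OR F = F
x5 IMPLIES (x2 OR x6) = F IMPLIES F = T
(x5 IMPLIES (x2 IMPLIES x5)) AND (x5 IMPLIES (x2 OR x6)) = T AND T = T
((x5 IMPLIES (x2 IMPLIES x5)) AND (x5 IMPLIES (x2 OR x6))) XOR x2 = T XOR F = T
(((x1 IMPLIES x6) IFF (((x6 IFF x5) IMPLIES x5) IFF (x5 OR x6))) IMPLIES ((x6 AND x5) IFF (x1 IMPLIES x6))) XOR (((x5 IMPLIES (x2 IMPLIES x5)) AND (x5 IMPLIES (x2 OR x6))) XOR x2) = T XOR T = F

F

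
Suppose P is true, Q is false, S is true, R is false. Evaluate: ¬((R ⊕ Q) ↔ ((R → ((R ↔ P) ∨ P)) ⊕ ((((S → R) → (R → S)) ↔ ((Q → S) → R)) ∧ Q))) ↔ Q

Substituting P=True, Q=False, S=True, R=False:
R ⊕ Q = False ⊕ False = False
R ↔ P = False ↔ True = False
(R ↔ P) ∨ P = False ∨ True = True
R → ((R ↔ P) ∨ P) = False → True = True
S → R = True → False = False
R → S = False → True = True
(S → R) → (R → S) = False → True = True
Q → S = False → True = True
(Q → S) → R = True → False = False
((S → R) → (R → S)) ↔ ((Q → S) → R) = True ↔ False = False
(((S → R) → (R → S)) ↔ ((Q → S) → R)) ∧ Q = False ∧ False = False
(R → ((R ↔ P) ∨ P)) ⊕ ((((S → R) → (R → S)) ↔ ((Q → S) → R)) ∧ Q) = True ⊕ False = True
(R ⊕ Q) ↔ ((R → ((R ↔ P) ∨ P)) ⊕ ((((S → R) → (R → S)) ↔ ((Q → S) → R)) ∧ Q)) = False ↔ True = False
¬((R ⊕ Q) ↔ ((R → ((R ↔ P) ∨ P)) ⊕ ((((S → R) → (R → S)) ↔ ((Q → S) → R)) ∧ Q))) = ¬False = True
¬((R ⊕ Q) ↔ ((R → ((R ↔ P) ∨ P)) ⊕ ((((S → R) → (R → S)) ↔ ((Q → S) → R)) ∧ Q))) ↔ Q = True ↔ False = False

False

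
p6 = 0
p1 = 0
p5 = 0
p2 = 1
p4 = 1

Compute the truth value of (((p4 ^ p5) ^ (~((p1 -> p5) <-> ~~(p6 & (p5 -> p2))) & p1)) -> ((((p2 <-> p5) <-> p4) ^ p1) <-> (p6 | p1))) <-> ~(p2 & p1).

1

p4 ^ p5 = 1 ^ 0 = 1
p1 -> p5 = 0 -> 0 = 1
p5 -> p2 = 0 -> 1 = 1
p6 & (p5 -> p2) = 0 & 1 = 0
~(p6 & (p5 -> p2)) = ~0 = 1
~~(p6 & (p5 -> p2)) = ~1 = 0
(p1 -> p5) <-> ~~(p6 & (p5 -> p2)) = 1 <-> 0 = 0
~((p1 -> p5) <-> ~~(p6 & (p5 -> p2))) = ~0 = 1
~((p1 -> p5) <-> ~~(p6 & (p5 -> p2))) & p1 = 1 & 0 = 0
(p4 ^ p5) ^ (~((p1 -> p5) <-> ~~(p6 & (p5 -> p2))) & p1) = 1 ^ 0 = 1
p2 <-> p5 = 1 <-> 0 = 0
(p2 <-> p5) <-> p4 = 0 <-> 1 = 0
((p2 <-> p5) <-> p4) ^ p1 = 0 ^ 0 = 0
p6 | p1 = 0 | 0 = 0
(((p2 <-> p5) <-> p4) ^ p1) <-> (p6 | p1) = 0 <-> 0 = 1
((p4 ^ p5) ^ (~((p1 -> p5) <-> ~~(p6 & (p5 -> p2))) & p1)) -> ((((p2 <-> p5) <-> p4) ^ p1) <-> (p6 | p1)) = 1 -> 1 = 1
p2 & p1 = 1 & 0 = 0
~(p2 & p1) = ~0 = 1
(((p4 ^ p5) ^ (~((p1 -> p5) <-> ~~(p6 & (p5 -> p2))) & p1)) -> ((((p2 <-> p5) <-> p4) ^ p1) <-> (p6 | p1))) <-> ~(p2 & p1) = 1 <-> 1 = 1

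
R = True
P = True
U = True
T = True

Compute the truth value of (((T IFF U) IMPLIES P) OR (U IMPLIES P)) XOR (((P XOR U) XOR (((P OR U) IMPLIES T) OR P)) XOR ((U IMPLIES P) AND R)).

T IFF U = True IFF True = True
(T IFF U) IMPLIES P = True IMPLIES True = True
U IMPLIES P = True IMPLIES True = True
((T IFF U) IMPLIES P) OR (U IMPLIES P) = True OR True = True
P XOR U = True XOR True = False
P OR U = True OR True = True
(P OR U) IMPLIES T = True IMPLIES True = True
((P OR U) IMPLIES T) OR P = True OR True = True
(P XOR U) XOR (((P OR U) IMPLIES T) OR P) = False XOR True = True
U IMPLIES P = True IMPLIES True = True
(U IMPLIES P) AND R = True AND True = True
((P XOR U) XOR (((P OR U) IMPLIES T) OR P)) XOR ((U IMPLIES P) AND R) = True XOR True = False
(((T IFF U) IMPLIES P) OR (U IMPLIES P)) XOR (((P XOR U) XOR (((P OR U) IMPLIES T) OR P)) XOR ((U IMPLIES P) AND R)) = True XOR False = True

True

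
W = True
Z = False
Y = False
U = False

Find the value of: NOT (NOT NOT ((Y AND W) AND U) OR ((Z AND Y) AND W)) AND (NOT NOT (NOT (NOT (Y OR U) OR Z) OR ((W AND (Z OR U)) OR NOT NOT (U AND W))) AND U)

Substituting W=True, Z=False, Y=False, U=False:
Y AND W = False AND True = False
(Y AND W) AND U = False AND False = False
NOT ((Y AND W) AND U) = NOT False = True
NOT NOT ((Y AND W) AND U) = NOT True = False
Z AND Y = False AND False = False
(Z AND Y) AND W = False AND True = False
NOT NOT ((Y AND W) AND U) OR ((Z AND Y) AND W) = False OR False = False
NOT (NOT NOT ((Y AND W) AND U) OR ((Z AND Y) AND W)) = NOT False = True
Y OR U = False OR False = False
NOT (Y OR U) = NOT False = True
NOT (Y OR U) OR Z = True OR False = True
NOT (NOT (Y OR U) OR Z) = NOT True = False
Z OR U = False OR False = False
W AND (Z OR U) = True AND False = False
U AND W = False AND True = False
NOT (U AND W) = NOT False = True
NOT NOT (U AND W) = NOT True = False
(W AND (Z OR U)) OR NOT NOT (U AND W) = False OR False = False
NOT (NOT (Y OR U) OR Z) OR ((W AND (Z OR U)) OR NOT NOT (U AND W)) = False OR False = False
NOT (NOT (NOT (Y OR U) OR Z) OR ((W AND (Z OR U)) OR NOT NOT (U AND W))) = NOT False = True
NOT NOT (NOT (NOT (Y OR U) OR Z) OR ((W AND (Z OR U)) OR NOT NOT (U AND W))) = NOT True = False
NOT NOT (NOT (NOT (Y OR U) OR Z) OR ((W AND (Z OR U)) OR NOT NOT (U AND W))) AND U = False AND False = False
NOT (NOT NOT ((Y AND W) AND U) OR ((Z AND Y) AND W)) AND (NOT NOT (NOT (NOT (Y OR U) OR Z) OR ((W AND (Z OR U)) OR NOT NOT (U AND W))) AND U) = True AND False = False

False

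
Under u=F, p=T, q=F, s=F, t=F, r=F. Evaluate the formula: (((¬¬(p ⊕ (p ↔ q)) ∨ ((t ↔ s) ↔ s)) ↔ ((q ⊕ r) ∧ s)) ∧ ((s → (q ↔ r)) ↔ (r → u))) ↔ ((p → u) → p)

F

p ↔ q = T ↔ F = F
p ⊕ (p ↔ q) = T ⊕ F = T
¬(p ⊕ (p ↔ q)) = ¬T = F
¬¬(p ⊕ (p ↔ q)) = ¬F = T
t ↔ s = F ↔ F = T
(t ↔ s) ↔ s = T ↔ F = F
¬¬(p ⊕ (p ↔ q)) ∨ ((t ↔ s) ↔ s) = T ∨ F = T
q ⊕ r = F ⊕ F = F
(q ⊕ r) ∧ s = F ∧ F = F
(¬¬(p ⊕ (p ↔ q)) ∨ ((t ↔ s) ↔ s)) ↔ ((q ⊕ r) ∧ s) = T ↔ F = F
q ↔ r = F ↔ F = T
s → (q ↔ r) = F → T = T
r → u = F → F = T
(s → (q ↔ r)) ↔ (r → u) = T ↔ T = T
((¬¬(p ⊕ (p ↔ q)) ∨ ((t ↔ s) ↔ s)) ↔ ((q ⊕ r) ∧ s)) ∧ ((s → (q ↔ r)) ↔ (r → u)) = F ∧ T = F
p → u = T → F = F
(p → u) → p = F → T = T
(((¬¬(p ⊕ (p ↔ q)) ∨ ((t ↔ s) ↔ s)) ↔ ((q ⊕ r) ∧ s)) ∧ ((s → (q ↔ r)) ↔ (r → u))) ↔ ((p → u) → p) = F ↔ T = F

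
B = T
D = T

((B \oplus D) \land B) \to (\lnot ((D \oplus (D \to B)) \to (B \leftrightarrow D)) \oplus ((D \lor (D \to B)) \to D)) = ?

T

B \oplus D = T \oplus T = F
(B \oplus D) \land B = F \land T = F
D \to B = T \to T = T
D \oplus (D \to B) = T \oplus T = F
B \leftrightarrow D = T \leftrightarrow T = T
(D \oplus (D \to B)) \to (B \leftrightarrow D) = F \to T = T
\lnot ((D \oplus (D \to B)) \to (B \leftrightarrow D)) = \lnot T = F
D \to B = T \to T = T
D \lor (D \to B) = T \lor T = T
(D \lor (D \to B)) \to D = T \to T = T
\lnot ((D \oplus (D \to B)) \to (B \leftrightarrow D)) \oplus ((D \lor (D \to B)) \to D) = F \oplus T = T
((B \oplus D) \land B) \to (\lnot ((D \oplus (D \to B)) \to (B \leftrightarrow D)) \oplus ((D \lor (D \to B)) \to D)) = F \to T = T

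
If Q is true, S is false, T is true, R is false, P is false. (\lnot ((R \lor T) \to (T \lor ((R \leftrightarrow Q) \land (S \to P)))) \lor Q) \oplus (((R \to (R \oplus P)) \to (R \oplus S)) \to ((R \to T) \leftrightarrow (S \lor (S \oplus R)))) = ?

\text{False}

R \lor T = \text{False} \lor \text{True} = \text{True}
R \leftrightarrow Q = \text{False} \leftrightarrow \text{True} = \text{False}
S \to P = \text{False} \to \text{False} = \text{True}
(R \leftrightarrow Q) \land (S \to P) = \text{False} \land \text{True} = \text{False}
T \lor ((R \leftrightarrow Q) \land (S \to P)) = \text{True} \lor \text{False} = \text{True}
(R \lor T) \to (T \lor ((R \leftrightarrow Q) \land (S \to P))) = \text{True} \to \text{True} = \text{True}
\lnot ((R \lor T) \to (T \lor ((R \leftrightarrow Q) \land (S \to P)))) = \lnot \text{True} = \text{False}
\lnot ((R \lor T) \to (T \lor ((R \leftrightarrow Q) \land (S \to P)))) \lor Q = \text{False} \lor \text{True} = \text{True}
R \oplus P = \text{False} \oplus \text{False} = \text{False}
R \to (R \oplus P) = \text{False} \to \text{False} = \text{True}
R \oplus S = \text{False} \oplus \text{False} = \text{False}
(R \to (R \oplus P)) \to (R \oplus S) = \text{True} \to \text{False} = \text{False}
R \to T = \text{False} \to \text{True} = \text{True}
S \oplus R = \text{False} \oplus \text{False} = \text{False}
S \lor (S \oplus R) = \text{False} \lor \text{False} = \text{False}
(R \to T) \leftrightarrow (S \lor (S \oplus R)) = \text{True} \leftrightarrow \text{False} = \text{False}
((R \to (R \oplus P)) \to (R \oplus S)) \to ((R \to T) \leftrightarrow (S \lor (S \oplus R))) = \text{False} \to \text{False} = \text{True}
(\lnot ((R \lor T) \to (T \lor ((R \leftrightarrow Q) \land (S \to P)))) \lor Q) \oplus (((R \to (R \oplus P)) \to (R \oplus S)) \to ((R \to T) \leftrightarrow (S \lor (S \oplus R)))) = \text{True} \oplus \text{True} = \text{False}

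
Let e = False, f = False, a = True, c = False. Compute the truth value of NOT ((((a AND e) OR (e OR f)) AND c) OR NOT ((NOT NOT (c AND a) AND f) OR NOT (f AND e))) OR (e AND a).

a AND e = True AND False = False
e OR f = False OR False = False
(a AND e) OR (e OR f) = False OR False = False
((a AND e) OR (e OR f)) AND c = False AND False = False
c AND a = False AND True = False
NOT (c AND a) = NOT False = True
NOT NOT (c AND a) = NOT True = False
NOT NOT (c AND a) AND f = False AND False = False
f AND e = False AND False = False
NOT (f AND e) = NOT False = True
(NOT NOT (c AND a) AND f) OR NOT (f AND e) = False OR True = True
NOT ((NOT NOT (c AND a) AND f) OR NOT (f AND e)) = NOT True = False
(((a AND e) OR (e OR f)) AND c) OR NOT ((NOT NOT (c AND a) AND f) OR NOT (f AND e)) = False OR False = False
NOT ((((a AND e) OR (e OR f)) AND c) OR NOT ((NOT NOT (c AND a) AND f) OR NOT (f AND e))) = NOT False = True
e AND a = False AND True = False
NOT ((((a AND e) OR (e OR f)) AND c) OR NOT ((NOT NOT (c AND a) AND f) OR NOT (f AND e))) OR (e AND a) = True OR False = True

True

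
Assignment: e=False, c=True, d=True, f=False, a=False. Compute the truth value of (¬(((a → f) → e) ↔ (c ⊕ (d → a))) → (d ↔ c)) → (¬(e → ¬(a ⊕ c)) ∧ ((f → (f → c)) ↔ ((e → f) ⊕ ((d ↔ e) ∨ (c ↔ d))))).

a → f = False → False = True
(a → f) → e = True → False = False
d → a = True → False = False
c ⊕ (d → a) = True ⊕ False = True
((a → f) → e) ↔ (c ⊕ (d → a)) = False ↔ True = False
¬(((a → f) → e) ↔ (c ⊕ (d → a))) = ¬False = True
d ↔ c = True ↔ True = True
¬(((a → f) → e) ↔ (c ⊕ (d → a))) → (d ↔ c) = True → True = True
a ⊕ c = False ⊕ True = True
¬(a ⊕ c) = ¬True = False
e → ¬(a ⊕ c) = False → False = True
¬(e → ¬(a ⊕ c)) = ¬True = False
f → c = False → True = True
f → (f → c) = False → True = True
e → f = False → False = True
d ↔ e = True ↔ False = False
c ↔ d = True ↔ True = True
(d ↔ e) ∨ (c ↔ d) = False ∨ True = True
(e → f) ⊕ ((d ↔ e) ∨ (c ↔ d)) = True ⊕ True = False
(f → (f → c)) ↔ ((e → f) ⊕ ((d ↔ e) ∨ (c ↔ d))) = True ↔ False = False
¬(e → ¬(a ⊕ c)) ∧ ((f → (f → c)) ↔ ((e → f) ⊕ ((d ↔ e) ∨ (c ↔ d)))) = False ∧ False = False
(¬(((a → f) → e) ↔ (c ⊕ (d → a))) → (d ↔ c)) → (¬(e → ¬(a ⊕ c)) ∧ ((f → (f → c)) ↔ ((e → f) ⊕ ((d ↔ e) ∨ (c ↔ d))))) = True → False = False

False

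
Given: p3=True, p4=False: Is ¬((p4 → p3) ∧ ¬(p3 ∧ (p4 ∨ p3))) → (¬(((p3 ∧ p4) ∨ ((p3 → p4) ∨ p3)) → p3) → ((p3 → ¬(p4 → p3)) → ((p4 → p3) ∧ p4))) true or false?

p4 → p3 = False → True = True
p4 ∨ p3 = False ∨ True = True
p3 ∧ (p4 ∨ p3) = True ∧ True = True
¬(p3 ∧ (p4 ∨ p3)) = ¬True = False
(p4 → p3) ∧ ¬(p3 ∧ (p4 ∨ p3)) = True ∧ False = False
¬((p4 → p3) ∧ ¬(p3 ∧ (p4 ∨ p3))) = ¬False = True
p3 ∧ p4 = True ∧ False = False
p3 → p4 = True → False = False
(p3 → p4) ∨ p3 = False ∨ True = True
(p3 ∧ p4) ∨ ((p3 → p4) ∨ p3) = False ∨ True = True
((p3 ∧ p4) ∨ ((p3 → p4) ∨ p3)) → p3 = True → True = True
¬(((p3 ∧ p4) ∨ ((p3 → p4) ∨ p3)) → p3) = ¬True = False
p4 → p3 = False → True = True
¬(p4 → p3) = ¬True = False
p3 → ¬(p4 → p3) = True → False = False
p4 → p3 = False → True = True
(p4 → p3) ∧ p4 = True ∧ False = False
(p3 → ¬(p4 → p3)) → ((p4 → p3) ∧ p4) = False → False = True
¬(((p3 ∧ p4) ∨ ((p3 → p4) ∨ p3)) → p3) → ((p3 → ¬(p4 → p3)) → ((p4 → p3) ∧ p4)) = False → True = True
¬((p4 → p3) ∧ ¬(p3 ∧ (p4 ∨ p3))) → (¬(((p3 ∧ p4) ∨ ((p3 → p4) ∨ p3)) → p3) → ((p3 → ¬(p4 → p3)) → ((p4 → p3) ∧ p4))) = True → True = True

True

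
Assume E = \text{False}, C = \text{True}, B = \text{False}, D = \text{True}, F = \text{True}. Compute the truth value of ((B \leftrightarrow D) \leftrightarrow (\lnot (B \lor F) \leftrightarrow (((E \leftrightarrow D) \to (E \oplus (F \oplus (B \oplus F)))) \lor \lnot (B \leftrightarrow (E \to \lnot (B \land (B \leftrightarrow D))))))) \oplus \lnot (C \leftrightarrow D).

B \leftrightarrow D = \text{False} \leftrightarrow \text{True} = \text{False}
B \lor F = \text{False} \lor \text{True} = \text{True}
\lnot (B \lor F) = \lnot \text{True} = \text{False}
E \leftrightarrow D = \text{False} \leftrightarrow \text{True} = \text{False}
B \oplus F = \text{False} \oplus \text{True} = \text{True}
F \oplus (B \oplus F) = \text{True} \oplus \text{True} = \text{False}
E \oplus (F \oplus (B \oplus F)) = \text{False} \oplus \text{False} = \text{False}
(E \leftrightarrow D) \to (E \oplus (F \oplus (B \oplus F))) = \text{False} \to \text{False} = \text{True}
B \leftrightarrow D = \text{False} \leftrightarrow \text{True} = \text{False}
B \land (B \leftrightarrow D) = \text{False} \land \text{False} = \text{False}
\lnot (B \land (B \leftrightarrow D)) = \lnot \text{False} = \text{True}
E \to \lnot (B \land (B \leftrightarrow D)) = \text{False} \to \text{True} = \text{True}
B \leftrightarrow (E \to \lnot (B \land (B \leftrightarrow D))) = \text{False} \leftrightarrow \text{True} = \text{False}
\lnot (B \leftrightarrow (E \to \lnot (B \land (B \leftrightarrow D)))) = \lnot \text{False} = \text{True}
((E \leftrightarrow D) \to (E \oplus (F \oplus (B \oplus F)))) \lor \lnot (B \leftrightarrow (E \to \lnot (B \land (B \leftrightarrow D)))) = \text{True} \lor \text{True} = \text{True}
\lnot (B \lor F) \leftrightarrow (((E \leftrightarrow D) \to (E \oplus (F \oplus (B \oplus F)))) \lor \lnot (B \leftrightarrow (E \to \lnot (B \land (B \leftrightarrow D))))) = \text{False} \leftrightarrow \text{True} = \text{False}
(B \leftrightarrow D) \leftrightarrow (\lnot (B \lor F) \leftrightarrow (((E \leftrightarrow D) \to (E \oplus (F \oplus (B \oplus F)))) \lor \lnot (B \leftrightarrow (E \to \lnot (B \land (B \leftrightarrow D)))))) = \text{False} \leftrightarrow \text{False} = \text{True}
C \leftrightarrow D = \text{True} \leftrightarrow \text{True} = \text{True}
\lnot (C \leftrightarrow D) = \lnot \text{True} = \text{False}
((B \leftrightarrow D) \leftrightarrow (\lnot (B \lor F) \leftrightarrow (((E \leftrightarrow D) \to (E \oplus (F \oplus (B \oplus F)))) \lor \lnot (B \leftrightarrow (E \to \lnot (B \land (B \leftrightarrow D))))))) \oplus \lnot (C \leftrightarrow D) = \text{True} \oplus \text{False} = \text{True}

\text{True}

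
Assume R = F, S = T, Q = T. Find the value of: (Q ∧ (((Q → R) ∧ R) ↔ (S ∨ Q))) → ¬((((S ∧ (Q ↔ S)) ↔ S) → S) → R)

Substituting R=F, S=T, Q=T:
Q → R = T → F = F
(Q → R) ∧ R = F ∧ F = F
S ∨ Q = T ∨ T = T
((Q → R) ∧ R) ↔ (S ∨ Q) = F ↔ T = F
Q ∧ (((Q → R) ∧ R) ↔ (S ∨ Q)) = T ∧ F = F
Q ↔ S = T ↔ T = T
S ∧ (Q ↔ S) = T ∧ T = T
(S ∧ (Q ↔ S)) ↔ S = T ↔ T = T
((S ∧ (Q ↔ S)) ↔ S) → S = T → T = T
(((S ∧ (Q ↔ S)) ↔ S) → S) → R = T → F = F
¬((((S ∧ (Q ↔ S)) ↔ S) → S) → R) = ¬F = T
(Q ∧ (((Q → R) ∧ R) ↔ (S ∨ Q))) → ¬((((S ∧ (Q ↔ S)) ↔ S) → S) → R) = F → T = T

T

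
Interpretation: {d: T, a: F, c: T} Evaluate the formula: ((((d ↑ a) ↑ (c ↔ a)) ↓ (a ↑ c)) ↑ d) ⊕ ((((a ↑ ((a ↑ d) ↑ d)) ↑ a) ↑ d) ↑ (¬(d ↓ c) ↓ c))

F

Substituting d=T, a=F, c=T:
d ↑ a = T ↑ F = T
c ↔ a = T ↔ F = F
(d ↑ a) ↑ (c ↔ a) = T ↑ F = T
a ↑ c = F ↑ T = T
((d ↑ a) ↑ (c ↔ a)) ↓ (a ↑ c) = T ↓ T = F
(((d ↑ a) ↑ (c ↔ a)) ↓ (a ↑ c)) ↑ d = F ↑ T = T
a ↑ d = F ↑ T = T
(a ↑ d) ↑ d = T ↑ T = F
a ↑ ((a ↑ d) ↑ d) = F ↑ F = T
(a ↑ ((a ↑ d) ↑ d)) ↑ a = T ↑ F = T
((a ↑ ((a ↑ d) ↑ d)) ↑ a) ↑ d = T ↑ T = F
d ↓ c = T ↓ T = F
¬(d ↓ c) = ¬F = T
¬(d ↓ c) ↓ c = T ↓ T = F
(((a ↑ ((a ↑ d) ↑ d)) ↑ a) ↑ d) ↑ (¬(d ↓ c) ↓ c) = F ↑ F = T
((((d ↑ a) ↑ (c ↔ a)) ↓ (a ↑ c)) ↑ d) ⊕ ((((a ↑ ((a ↑ d) ↑ d)) ↑ a) ↑ d) ↑ (¬(d ↓ c) ↓ c)) = T ⊕ T = F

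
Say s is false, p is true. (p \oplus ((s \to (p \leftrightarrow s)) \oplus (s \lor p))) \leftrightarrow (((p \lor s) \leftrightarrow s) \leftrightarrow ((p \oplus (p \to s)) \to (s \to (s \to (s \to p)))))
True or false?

\text{False}

Substituting s=\text{False}, p=\text{True}:
p \leftrightarrow s = \text{True} \leftrightarrow \text{False} = \text{False}
s \to (p \leftrightarrow s) = \text{False} \to \text{False} = \text{True}
s \lor p = \text{False} \lor \text{True} = \text{True}
(s \to (p \leftrightarrow s)) \oplus (s \lor p) = \text{True} \oplus \text{True} = \text{False}
p \oplus ((s \to (p \leftrightarrow s)) \oplus (s \lor p)) = \text{True} \oplus \text{False} = \text{True}
p \lor s = \text{True} \lor \text{False} = \text{True}
(p \lor s) \leftrightarrow s = \text{True} \leftrightarrow \text{False} = \text{False}
p \to s = \text{True} \to \text{False} = \text{False}
p \oplus (p \to s) = \text{True} \oplus \text{False} = \text{True}
s \to p = \text{False} \to \text{True} = \text{True}
s \to (s \to p) = \text{False} \to \text{True} = \text{True}
s \to (s \to (s \to p)) = \text{False} \to \text{True} = \text{True}
(p \oplus (p \to s)) \to (s \to (s \to (s \to p))) = \text{True} \to \text{True} = \text{True}
((p \lor s) \leftrightarrow s) \leftrightarrow ((p \oplus (p \to s)) \to (s \to (s \to (s \to p)))) = \text{False} \leftrightarrow \text{True} = \text{False}
(p \oplus ((s \to (p \leftrightarrow s)) \oplus (s \lor p))) \leftrightarrow (((p \lor s) \leftrightarrow s) \leftrightarrow ((p \oplus (p \to s)) \to (s \to (s \to (s \to p))))) = \text{True} \leftrightarrow \text{False} = \text{False}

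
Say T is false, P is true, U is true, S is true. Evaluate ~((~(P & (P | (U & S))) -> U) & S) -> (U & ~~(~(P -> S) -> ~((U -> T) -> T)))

True

U & S = True & True = True
P | (U & S) = True | True = True
P & (P | (U & S)) = True & True = True
~(P & (P | (U & S))) = ~True = False
~(P & (P | (U & S))) -> U = False -> True = True
(~(P & (P | (U & S))) -> U) & S = True & True = True
~((~(P & (P | (U & S))) -> U) & S) = ~True = False
P -> S = True -> True = True
~(P -> S) = ~True = False
U -> T = True -> False = False
(U -> T) -> T = False -> False = True
~((U -> T) -> T) = ~True = False
~(P -> S) -> ~((U -> T) -> T) = False -> False = True
~(~(P -> S) -> ~((U -> T) -> T)) = ~True = False
~~(~(P -> S) -> ~((U -> T) -> T)) = ~False = True
U & ~~(~(P -> S) -> ~((U -> T) -> T)) = True & True = True
~((~(P & (P | (U & S))) -> U) & S) -> (U & ~~(~(P -> S) -> ~((U -> T) -> T))) = False -> True = True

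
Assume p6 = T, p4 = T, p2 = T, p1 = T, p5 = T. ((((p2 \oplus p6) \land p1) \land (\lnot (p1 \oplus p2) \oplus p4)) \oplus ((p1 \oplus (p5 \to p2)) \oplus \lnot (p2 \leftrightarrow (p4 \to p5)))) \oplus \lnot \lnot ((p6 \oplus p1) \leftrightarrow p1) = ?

p2 \oplus p6 = T \oplus T = F
(p2 \oplus p6) \land p1 = F \land T = F
p1 \oplus p2 = T \oplus T = F
\lnot (p1 \oplus p2) = \lnot F = T
\lnot (p1 \oplus p2) \oplus p4 = T \oplus T = F
((p2 \oplus p6) \land p1) \land (\lnot (p1 \oplus p2) \oplus p4) = F \land F = F
p5 \to p2 = T \to T = T
p1 \oplus (p5 \to p2) = T \oplus T = F
p4 \to p5 = T \to T = T
p2 \leftrightarrow (p4 \to p5) = T \leftrightarrow T = T
\lnot (p2 \leftrightarrow (p4 \to p5)) = \lnot T = F
(p1 \oplus (p5 \to p2)) \oplus \lnot (p2 \leftrightarrow (p4 \to p5)) = F \oplus F = F
(((p2 \oplus p6) \land p1) \land (\lnot (p1 \oplus p2) \oplus p4)) \oplus ((p1 \oplus (p5 \to p2)) \oplus \lnot (p2 \leftrightarrow (p4 \to p5))) = F \oplus F = F
p6 \oplus p1 = T \oplus T = F
(p6 \oplus p1) \leftrightarrow p1 = F \leftrightarrow T = F
\lnot ((p6 \oplus p1) \leftrightarrow p1) = \lnot F = T
\lnot \lnot ((p6 \oplus p1) \leftrightarrow p1) = \lnot T = F
((((p2 \oplus p6) \land p1) \land (\lnot (p1 \oplus p2) \oplus p4)) \oplus ((p1 \oplus (p5 \to p2)) \oplus \lnot (p2 \leftrightarrow (p4 \to p5)))) \oplus \lnot \lnot ((p6 \oplus p1) \leftrightarrow p1) = F \oplus F = F

F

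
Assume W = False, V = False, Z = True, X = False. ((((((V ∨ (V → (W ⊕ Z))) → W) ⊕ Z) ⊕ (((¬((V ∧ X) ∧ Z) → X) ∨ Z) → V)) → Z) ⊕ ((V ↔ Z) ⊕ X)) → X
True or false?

False

W ⊕ Z = False ⊕ True = True
V → (W ⊕ Z) = False → True = True
V ∨ (V → (W ⊕ Z)) = False ∨ True = True
(V ∨ (V → (W ⊕ Z))) → W = True → False = False
((V ∨ (V → (W ⊕ Z))) → W) ⊕ Z = False ⊕ True = True
V ∧ X = False ∧ False = False
(V ∧ X) ∧ Z = False ∧ True = False
¬((V ∧ X) ∧ Z) = ¬False = True
¬((V ∧ X) ∧ Z) → X = True → False = False
(¬((V ∧ X) ∧ Z) → X) ∨ Z = False ∨ True = True
((¬((V ∧ X) ∧ Z) → X) ∨ Z) → V = True → False = False
(((V ∨ (V → (W ⊕ Z))) → W) ⊕ Z) ⊕ (((¬((V ∧ X) ∧ Z) → X) ∨ Z) → V) = True ⊕ False = True
((((V ∨ (V → (W ⊕ Z))) → W) ⊕ Z) ⊕ (((¬((V ∧ X) ∧ Z) → X) ∨ Z) → V)) → Z = True → True = True
V ↔ Z = False ↔ True = False
(V ↔ Z) ⊕ X = False ⊕ False = False
(((((V ∨ (V → (W ⊕ Z))) → W) ⊕ Z) ⊕ (((¬((V ∧ X) ∧ Z) → X) ∨ Z) → V)) → Z) ⊕ ((V ↔ Z) ⊕ X) = True ⊕ False = True
((((((V ∨ (V → (W ⊕ Z))) → W) ⊕ Z) ⊕ (((¬((V ∧ X) ∧ Z) → X) ∨ Z) → V)) → Z) ⊕ ((V ↔ Z) ⊕ X)) → X = True → False = False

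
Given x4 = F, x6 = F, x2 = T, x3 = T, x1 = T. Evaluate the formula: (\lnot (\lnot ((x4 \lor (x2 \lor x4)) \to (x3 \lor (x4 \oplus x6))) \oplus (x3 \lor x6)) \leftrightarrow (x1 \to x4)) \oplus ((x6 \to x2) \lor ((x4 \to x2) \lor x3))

F

x2 \lor x4 = T \lor F = T
x4 \lor (x2 \lor x4) = F \lor T = T
x4 \oplus x6 = F \oplus F = F
x3 \lor (x4 \oplus x6) = T \lor F = T
(x4 \lor (x2 \lor x4)) \to (x3 \lor (x4 \oplus x6)) = T \to T = T
\lnot ((x4 \lor (x2 \lor x4)) \to (x3 \lor (x4 \oplus x6))) = \lnot T = F
x3 \lor x6 = T \lor F = T
\lnot ((x4 \lor (x2 \lor x4)) \to (x3 \lor (x4 \oplus x6))) \oplus (x3 \lor x6) = F \oplus T = T
\lnot (\lnot ((x4 \lor (x2 \lor x4)) \to (x3 \lor (x4 \oplus x6))) \oplus (x3 \lor x6)) = \lnot T = F
x1 \to x4 = T \to F = F
\lnot (\lnot ((x4 \lor (x2 \lor x4)) \to (x3 \lor (x4 \oplus x6))) \oplus (x3 \lor x6)) \leftrightarrow (x1 \to x4) = F \leftrightarrow F = T
x6 \to x2 = F \to T = T
x4 \to x2 = F \to T = T
(x4 \to x2) \lor x3 = T \lor T = T
(x6 \to x2) \lor ((x4 \to x2) \lor x3) = T \lor T = T
(\lnot (\lnot ((x4 \lor (x2 \lor x4)) \to (x3 \lor (x4 \oplus x6))) \oplus (x3 \lor x6)) \leftrightarrow (x1 \to x4)) \oplus ((x6 \to x2) \lor ((x4 \to x2) \lor x3)) = T \oplus T = F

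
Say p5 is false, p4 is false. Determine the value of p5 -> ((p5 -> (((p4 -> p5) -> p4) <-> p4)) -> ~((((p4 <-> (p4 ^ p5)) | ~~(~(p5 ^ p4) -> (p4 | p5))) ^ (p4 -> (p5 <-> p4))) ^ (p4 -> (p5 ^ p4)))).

p4 -> p5 = False -> False = True
(p4 -> p5) -> p4 = True -> False = False
((p4 -> p5) -> p4) <-> p4 = False <-> False = True
p5 -> (((p4 -> p5) -> p4) <-> p4) = False -> True = True
p4 ^ p5 = False ^ False = False
p4 <-> (p4 ^ p5) = False <-> False = True
p5 ^ p4 = False ^ False = False
~(p5 ^ p4) = ~False = True
p4 | p5 = False | False = False
~(p5 ^ p4) -> (p4 | p5) = True -> False = False
~(~(p5 ^ p4) -> (p4 | p5)) = ~False = True
~~(~(p5 ^ p4) -> (p4 | p5)) = ~True = False
(p4 <-> (p4 ^ p5)) | ~~(~(p5 ^ p4) -> (p4 | p5)) = True | False = True
p5 <-> p4 = False <-> False = True
p4 -> (p5 <-> p4) = False -> True = True
((p4 <-> (p4 ^ p5)) | ~~(~(p5 ^ p4) -> (p4 | p5))) ^ (p4 -> (p5 <-> p4)) = True ^ True = False
p5 ^ p4 = False ^ False = False
p4 -> (p5 ^ p4) = False -> False = True
(((p4 <-> (p4 ^ p5)) | ~~(~(p5 ^ p4) -> (p4 | p5))) ^ (p4 -> (p5 <-> p4))) ^ (p4 -> (p5 ^ p4)) = False ^ True = True
~((((p4 <-> (p4 ^ p5)) | ~~(~(p5 ^ p4) -> (p4 | p5))) ^ (p4 -> (p5 <-> p4))) ^ (p4 -> (p5 ^ p4))) = ~True = False
(p5 -> (((p4 -> p5) -> p4) <-> p4)) -> ~((((p4 <-> (p4 ^ p5)) | ~~(~(p5 ^ p4) -> (p4 | p5))) ^ (p4 -> (p5 <-> p4))) ^ (p4 -> (p5 ^ p4))) = True -> False = False
p5 -> ((p5 -> (((p4 -> p5) -> p4) <-> p4)) -> ~((((p4 <-> (p4 ^ p5)) | ~~(~(p5 ^ p4) -> (p4 | p5))) ^ (p4 -> (p5 <-> p4))) ^ (p4 -> (p5 ^ p4)))) = False -> False = True

True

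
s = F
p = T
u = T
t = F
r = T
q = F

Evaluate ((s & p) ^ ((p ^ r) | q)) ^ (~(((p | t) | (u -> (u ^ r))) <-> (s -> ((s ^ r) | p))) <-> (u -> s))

s & p = F & T = F
p ^ r = T ^ T = F
(p ^ r) | q = F | F = F
(s & p) ^ ((p ^ r) | q) = F ^ F = F
p | t = T | F = T
u ^ r = T ^ T = F
u -> (u ^ r) = T -> F = F
(p | t) | (u -> (u ^ r)) = T | F = T
s ^ r = F ^ T = T
(s ^ r) | p = T | T = T
s -> ((s ^ r) | p) = F -> T = T
((p | t) | (u -> (u ^ r))) <-> (s -> ((s ^ r) | p)) = T <-> T = T
~(((p | t) | (u -> (u ^ r))) <-> (s -> ((s ^ r) | p))) = ~T = F
u -> s = T -> F = F
~(((p | t) | (u -> (u ^ r))) <-> (s -> ((s ^ r) | p))) <-> (u -> s) = F <-> F = T
((s & p) ^ ((p ^ r) | q)) ^ (~(((p | t) | (u -> (u ^ r))) <-> (s -> ((s ^ r) | p))) <-> (u -> s)) = F ^ T = T

T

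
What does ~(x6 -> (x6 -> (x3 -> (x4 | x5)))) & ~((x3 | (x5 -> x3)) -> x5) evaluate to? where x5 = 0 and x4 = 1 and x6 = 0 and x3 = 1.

x4 | x5 = 1 | 0 = 1
x3 -> (x4 | x5) = 1 -> 1 = 1
x6 -> (x3 -> (x4 | x5)) = 0 -> 1 = 1
x6 -> (x6 -> (x3 -> (x4 | x5))) = 0 -> 1 = 1
~(x6 -> (x6 -> (x3 -> (x4 | x5)))) = ~1 = 0
x5 -> x3 = 0 -> 1 = 1
x3 | (x5 -> x3) = 1 | 1 = 1
(x3 | (x5 -> x3)) -> x5 = 1 -> 0 = 0
~((x3 | (x5 -> x3)) -> x5) = ~0 = 1
~(x6 -> (x6 -> (x3 -> (x4 | x5)))) & ~((x3 | (x5 -> x3)) -> x5) = 0 & 1 = 0

0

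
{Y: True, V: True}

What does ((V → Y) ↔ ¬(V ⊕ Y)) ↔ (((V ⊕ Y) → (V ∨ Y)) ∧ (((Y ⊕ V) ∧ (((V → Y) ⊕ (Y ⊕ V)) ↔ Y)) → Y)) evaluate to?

Substituting Y=True, V=True:
V → Y = True → True = True
V ⊕ Y = True ⊕ True = False
¬(V ⊕ Y) = ¬False = True
(V → Y) ↔ ¬(V ⊕ Y) = True ↔ True = True
V ⊕ Y = True ⊕ True = False
V ∨ Y = True ∨ True = True
(V ⊕ Y) → (V ∨ Y) = False → True = True
Y ⊕ V = True ⊕ True = False
V → Y = True → True = True
Y ⊕ V = True ⊕ True = False
(V → Y) ⊕ (Y ⊕ V) = True ⊕ False = True
((V → Y) ⊕ (Y ⊕ V)) ↔ Y = True ↔ True = True
(Y ⊕ V) ∧ (((V → Y) ⊕ (Y ⊕ V)) ↔ Y) = False ∧ True = False
((Y ⊕ V) ∧ (((V → Y) ⊕ (Y ⊕ V)) ↔ Y)) → Y = False → True = True
((V ⊕ Y) → (V ∨ Y)) ∧ (((Y ⊕ V) ∧ (((V → Y) ⊕ (Y ⊕ V)) ↔ Y)) → Y) = True ∧ True = True
((V → Y) ↔ ¬(V ⊕ Y)) ↔ (((V ⊕ Y) → (V ∨ Y)) ∧ (((Y ⊕ V) ∧ (((V → Y) ⊕ (Y ⊕ V)) ↔ Y)) → Y)) = True ↔ True = True

True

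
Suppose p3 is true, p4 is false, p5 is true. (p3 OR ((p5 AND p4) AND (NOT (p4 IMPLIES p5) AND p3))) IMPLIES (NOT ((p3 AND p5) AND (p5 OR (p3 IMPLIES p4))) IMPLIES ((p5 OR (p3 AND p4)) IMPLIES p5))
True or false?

T

p5 AND p4 = T AND F = F
p4 IMPLIES p5 = F IMPLIES T = T
NOT (p4 IMPLIES p5) = NOT T = F
NOT (p4 IMPLIES p5) AND p3 = F AND T = F
(p5 AND p4) AND (NOT (p4 IMPLIES p5) AND p3) = F AND F = F
p3 OR ((p5 AND p4) AND (NOT (p4 IMPLIES p5) AND p3)) = T OR F = T
p3 AND p5 = T AND T = T
p3 IMPLIES p4 = T IMPLIES F = F
p5 OR (p3 IMPLIES p4) = T OR F = T
(p3 AND p5) AND (p5 OR (p3 IMPLIES p4)) = T AND T = T
NOT ((p3 AND p5) AND (p5 OR (p3 IMPLIES p4))) = NOT T = F
p3 AND p4 = T AND F = F
p5 OR (p3 AND p4) = T OR F = T
(p5 OR (p3 AND p4)) IMPLIES p5 = T IMPLIES T = T
NOT ((p3 AND p5) AND (p5 OR (p3 IMPLIES p4))) IMPLIES ((p5 OR (p3 AND p4)) IMPLIES p5) = F IMPLIES T = T
(p3 OR ((p5 AND p4) AND (NOT (p4 IMPLIES p5) AND p3))) IMPLIES (NOT ((p3 AND p5) AND (p5 OR (p3 IMPLIES p4))) IMPLIES ((p5 OR (p3 AND p4)) IMPLIES p5)) = T IMPLIES T = T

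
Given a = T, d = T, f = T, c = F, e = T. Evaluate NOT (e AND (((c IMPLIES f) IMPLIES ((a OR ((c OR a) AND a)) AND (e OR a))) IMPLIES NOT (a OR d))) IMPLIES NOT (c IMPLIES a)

F

Substituting a=T, d=T, f=T, c=F, e=T:
c IMPLIES f = F IMPLIES T = T
c OR a = F OR T = T
(c OR a) AND a = T AND T = T
a OR ((c OR a) AND a) = T OR T = T
e OR a = T OR T = T
(a OR ((c OR a) AND a)) AND (e OR a) = T AND T = T
(c IMPLIES f) IMPLIES ((a OR ((c OR a) AND a)) AND (e OR a)) = T IMPLIES T = T
a OR d = T OR T = T
NOT (a OR d) = NOT T = F
((c IMPLIES f) IMPLIES ((a OR ((c OR a) AND a)) AND (e OR a))) IMPLIES NOT (a OR d) = T IMPLIES F = F
e AND (((c IMPLIES f) IMPLIES ((a OR ((c OR a) AND a)) AND (e OR a))) IMPLIES NOT (a OR d)) = T AND F = F
NOT (e AND (((c IMPLIES f) IMPLIES ((a OR ((c OR a) AND a)) AND (e OR a))) IMPLIES NOT (a OR d))) = NOT F = T
c IMPLIES a = F IMPLIES T = T
NOT (c IMPLIES a) = NOT T = F
NOT (e AND (((c IMPLIES f) IMPLIES ((a OR ((c OR a) AND a)) AND (e OR a))) IMPLIES NOT (a OR d))) IMPLIES NOT (c IMPLIES a) = T IMPLIES F = F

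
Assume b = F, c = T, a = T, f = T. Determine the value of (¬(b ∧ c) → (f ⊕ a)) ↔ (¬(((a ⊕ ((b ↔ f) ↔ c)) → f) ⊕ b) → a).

Substituting b=F, c=T, a=T, f=T:
b ∧ c = F ∧ T = F
¬(b ∧ c) = ¬F = T
f ⊕ a = T ⊕ T = F
¬(b ∧ c) → (f ⊕ a) = T → F = F
b ↔ f = F ↔ T = F
(b ↔ f) ↔ c = F ↔ T = F
a ⊕ ((b ↔ f) ↔ c) = T ⊕ F = T
(a ⊕ ((b ↔ f) ↔ c)) → f = T → T = T
((a ⊕ ((b ↔ f) ↔ c)) → f) ⊕ b = T ⊕ F = T
¬(((a ⊕ ((b ↔ f) ↔ c)) → f) ⊕ b) = ¬T = F
¬(((a ⊕ ((b ↔ f) ↔ c)) → f) ⊕ b) → a = F → T = T
(¬(b ∧ c) → (f ⊕ a)) ↔ (¬(((a ⊕ ((b ↔ f) ↔ c)) → f) ⊕ b) → a) = F ↔ T = F

F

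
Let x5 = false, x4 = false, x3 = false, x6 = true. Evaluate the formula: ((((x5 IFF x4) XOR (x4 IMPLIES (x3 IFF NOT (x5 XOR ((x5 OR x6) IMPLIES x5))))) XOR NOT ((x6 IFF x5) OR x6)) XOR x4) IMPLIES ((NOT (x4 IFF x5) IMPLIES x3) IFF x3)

true

x5 IFF x4 = false IFF false = true
x5 OR x6 = false OR true = true
(x5 OR x6) IMPLIES x5 = true IMPLIES false = false
x5 XOR ((x5 OR x6) IMPLIES x5) = false XOR false = false
NOT (x5 XOR ((x5 OR x6) IMPLIES x5)) = NOT false = true
x3 IFF NOT (x5 XOR ((x5 OR x6) IMPLIES x5)) = false IFF true = false
x4 IMPLIES (x3 IFF NOT (x5 XOR ((x5 OR x6) IMPLIES x5))) = false IMPLIES false = true
(x5 IFF x4) XOR (x4 IMPLIES (x3 IFF NOT (x5 XOR ((x5 OR x6) IMPLIES x5)))) = true XOR true = false
x6 IFF x5 = true IFF false = false
(x6 IFF x5) OR x6 = false OR true = true
NOT ((x6 IFF x5) OR x6) = NOT true = false
((x5 IFF x4) XOR (x4 IMPLIES (x3 IFF NOT (x5 XOR ((x5 OR x6) IMPLIES x5))))) XOR NOT ((x6 IFF x5) OR x6) = false XOR false = false
(((x5 IFF x4) XOR (x4 IMPLIES (x3 IFF NOT (x5 XOR ((x5 OR x6) IMPLIES x5))))) XOR NOT ((x6 IFF x5) OR x6)) XOR x4 = false XOR false = false
x4 IFF x5 = false IFF false = true
NOT (x4 IFF x5) = NOT true = false
NOT (x4 IFF x5) IMPLIES x3 = false IMPLIES false = true
(NOT (x4 IFF x5) IMPLIES x3) IFF x3 = true IFF false = false
((((x5 IFF x4) XOR (x4 IMPLIES (x3 IFF NOT (x5 XOR ((x5 OR x6) IMPLIES x5))))) XOR NOT ((x6 IFF x5) OR x6)) XOR x4) IMPLIES ((NOT (x4 IFF x5) IMPLIES x3) IFF x3) = false IMPLIES false = true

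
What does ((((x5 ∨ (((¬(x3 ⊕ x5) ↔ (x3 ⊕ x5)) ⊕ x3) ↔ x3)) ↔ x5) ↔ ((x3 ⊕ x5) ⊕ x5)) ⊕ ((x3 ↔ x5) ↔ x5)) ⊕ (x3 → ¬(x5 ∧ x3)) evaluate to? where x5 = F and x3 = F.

F

x3 ⊕ x5 = F ⊕ F = F
¬(x3 ⊕ x5) = ¬F = T
x3 ⊕ x5 = F ⊕ F = F
¬(x3 ⊕ x5) ↔ (x3 ⊕ x5) = T ↔ F = F
(¬(x3 ⊕ x5) ↔ (x3 ⊕ x5)) ⊕ x3 = F ⊕ F = F
((¬(x3 ⊕ x5) ↔ (x3 ⊕ x5)) ⊕ x3) ↔ x3 = F ↔ F = T
x5 ∨ (((¬(x3 ⊕ x5) ↔ (x3 ⊕ x5)) ⊕ x3) ↔ x3) = F ∨ T = T
(x5 ∨ (((¬(x3 ⊕ x5) ↔ (x3 ⊕ x5)) ⊕ x3) ↔ x3)) ↔ x5 = T ↔ F = F
x3 ⊕ x5 = F ⊕ F = F
(x3 ⊕ x5) ⊕ x5 = F ⊕ F = F
((x5 ∨ (((¬(x3 ⊕ x5) ↔ (x3 ⊕ x5)) ⊕ x3) ↔ x3)) ↔ x5) ↔ ((x3 ⊕ x5) ⊕ x5) = F ↔ F = T
x3 ↔ x5 = F ↔ F = T
(x3 ↔ x5) ↔ x5 = T ↔ F = F
(((x5 ∨ (((¬(x3 ⊕ x5) ↔ (x3 ⊕ x5)) ⊕ x3) ↔ x3)) ↔ x5) ↔ ((x3 ⊕ x5) ⊕ x5)) ⊕ ((x3 ↔ x5) ↔ x5) = T ⊕ F = T
x5 ∧ x3 = F ∧ F = F
¬(x5 ∧ x3) = ¬F = T
x3 → ¬(x5 ∧ x3) = F → T = T
((((x5 ∨ (((¬(x3 ⊕ x5) ↔ (x3 ⊕ x5)) ⊕ x3) ↔ x3)) ↔ x5) ↔ ((x3 ⊕ x5) ⊕ x5)) ⊕ ((x3 ↔ x5) ↔ x5)) ⊕ (x3 → ¬(x5 ∧ x3)) = T ⊕ T = F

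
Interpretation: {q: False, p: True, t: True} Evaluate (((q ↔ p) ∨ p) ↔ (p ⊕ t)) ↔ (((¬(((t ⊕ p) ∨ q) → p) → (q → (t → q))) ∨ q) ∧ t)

q ↔ p = False ↔ True = False
(q ↔ p) ∨ p = False ∨ True = True
p ⊕ t = True ⊕ True = False
((q ↔ p) ∨ p) ↔ (p ⊕ t) = True ↔ False = False
t ⊕ p = True ⊕ True = False
(t ⊕ p) ∨ q = False ∨ False = False
((t ⊕ p) ∨ q) → p = False → True = True
¬(((t ⊕ p) ∨ q) → p) = ¬True = False
t → q = True → False = False
q → (t → q) = False → False = True
¬(((t ⊕ p) ∨ q) → p) → (q → (t → q)) = False → True = True
(¬(((t ⊕ p) ∨ q) → p) → (q → (t → q))) ∨ q = True ∨ False = True
((¬(((t ⊕ p) ∨ q) → p) → (q → (t → q))) ∨ q) ∧ t = True ∧ True = True
(((q ↔ p) ∨ p) ↔ (p ⊕ t)) ↔ (((¬(((t ⊕ p) ∨ q) → p) → (q → (t → q))) ∨ q) ∧ t) = False ↔ True = False

False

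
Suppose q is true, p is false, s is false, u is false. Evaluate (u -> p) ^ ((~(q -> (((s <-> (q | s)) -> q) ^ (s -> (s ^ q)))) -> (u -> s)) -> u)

1

u -> p = 0 -> 0 = 1
q | s = 1 | 0 = 1
s <-> (q | s) = 0 <-> 1 = 0
(s <-> (q | s)) -> q = 0 -> 1 = 1
s ^ q = 0 ^ 1 = 1
s -> (s ^ q) = 0 -> 1 = 1
((s <-> (q | s)) -> q) ^ (s -> (s ^ q)) = 1 ^ 1 = 0
q -> (((s <-> (q | s)) -> q) ^ (s -> (s ^ q))) = 1 -> 0 = 0
~(q -> (((s <-> (q | s)) -> q) ^ (s -> (s ^ q)))) = ~0 = 1
u -> s = 0 -> 0 = 1
~(q -> (((s <-> (q | s)) -> q) ^ (s -> (s ^ q)))) -> (u -> s) = 1 -> 1 = 1
(~(q -> (((s <-> (q | s)) -> q) ^ (s -> (s ^ q)))) -> (u -> s)) -> u = 1 -> 0 = 0
(u -> p) ^ ((~(q -> (((s <-> (q | s)) -> q) ^ (s -> (s ^ q)))) -> (u -> s)) -> u) = 1 ^ 0 = 1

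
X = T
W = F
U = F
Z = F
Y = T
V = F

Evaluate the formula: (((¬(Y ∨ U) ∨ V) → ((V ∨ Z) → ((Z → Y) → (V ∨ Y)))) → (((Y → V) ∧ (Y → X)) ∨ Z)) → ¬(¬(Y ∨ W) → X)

Y ∨ U = T ∨ F = T
¬(Y ∨ U) = ¬T = F
¬(Y ∨ U) ∨ V = F ∨ F = F
V ∨ Z = F ∨ F = F
Z → Y = F → T = T
V ∨ Y = F ∨ T = T
(Z → Y) → (V ∨ Y) = T → T = T
(V ∨ Z) → ((Z → Y) → (V ∨ Y)) = F → T = T
(¬(Y ∨ U) ∨ V) → ((V ∨ Z) → ((Z → Y) → (V ∨ Y))) = F → T = T
Y → V = T → F = F
Y → X = T → T = T
(Y → V) ∧ (Y → X) = F ∧ T = F
((Y → V) ∧ (Y → X)) ∨ Z = F ∨ F = F
((¬(Y ∨ U) ∨ V) → ((V ∨ Z) → ((Z → Y) → (V ∨ Y)))) → (((Y → V) ∧ (Y → X)) ∨ Z) = T → F = F
Y ∨ W = T ∨ F = T
¬(Y ∨ W) = ¬T = F
¬(Y ∨ W) → X = F → T = T
¬(¬(Y ∨ W) → X) = ¬T = F
(((¬(Y ∨ U) ∨ V) → ((V ∨ Z) → ((Z → Y) → (V ∨ Y)))) → (((Y → V) ∧ (Y → X)) ∨ Z)) → ¬(¬(Y ∨ W) → X) = F → F = T

T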